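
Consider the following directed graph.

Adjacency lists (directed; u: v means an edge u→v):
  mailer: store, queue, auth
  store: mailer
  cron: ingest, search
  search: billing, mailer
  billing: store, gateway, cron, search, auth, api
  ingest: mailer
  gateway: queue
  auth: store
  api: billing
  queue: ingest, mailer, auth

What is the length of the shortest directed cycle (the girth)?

2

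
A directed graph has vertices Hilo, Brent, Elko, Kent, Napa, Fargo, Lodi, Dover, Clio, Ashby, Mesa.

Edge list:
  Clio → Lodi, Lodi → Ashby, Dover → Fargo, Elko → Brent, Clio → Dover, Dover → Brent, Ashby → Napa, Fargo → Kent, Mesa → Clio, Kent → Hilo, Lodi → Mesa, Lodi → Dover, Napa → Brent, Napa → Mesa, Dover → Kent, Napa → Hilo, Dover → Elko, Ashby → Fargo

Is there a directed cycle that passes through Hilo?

No

Hilo lies on a cycle iff there is a path from Hilo back to itself.
Exploring from Hilo, it never reaches itself; equivalently, its strongly connected component is a singleton.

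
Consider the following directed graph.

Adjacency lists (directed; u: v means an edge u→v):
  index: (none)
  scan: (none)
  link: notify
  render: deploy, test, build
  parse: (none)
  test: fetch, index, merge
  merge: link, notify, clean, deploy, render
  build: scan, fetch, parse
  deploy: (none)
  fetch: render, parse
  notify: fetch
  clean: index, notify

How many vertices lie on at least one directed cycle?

8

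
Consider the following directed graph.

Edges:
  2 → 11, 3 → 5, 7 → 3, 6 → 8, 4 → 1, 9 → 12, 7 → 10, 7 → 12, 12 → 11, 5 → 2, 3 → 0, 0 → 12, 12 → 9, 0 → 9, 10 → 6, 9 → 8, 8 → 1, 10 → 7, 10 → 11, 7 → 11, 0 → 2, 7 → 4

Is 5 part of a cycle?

No

5 lies on a cycle iff there is a path from 5 back to itself.
Exploring from 5, it never reaches itself; equivalently, its strongly connected component is a singleton.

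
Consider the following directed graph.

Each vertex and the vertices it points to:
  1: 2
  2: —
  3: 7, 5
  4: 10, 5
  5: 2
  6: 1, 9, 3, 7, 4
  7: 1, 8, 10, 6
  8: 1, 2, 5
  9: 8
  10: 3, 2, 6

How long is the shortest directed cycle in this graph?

2

For each vertex v, BFS finds the shortest path from v back to v.
The shortest such closed walk is 6 → 7 → 6, length 2.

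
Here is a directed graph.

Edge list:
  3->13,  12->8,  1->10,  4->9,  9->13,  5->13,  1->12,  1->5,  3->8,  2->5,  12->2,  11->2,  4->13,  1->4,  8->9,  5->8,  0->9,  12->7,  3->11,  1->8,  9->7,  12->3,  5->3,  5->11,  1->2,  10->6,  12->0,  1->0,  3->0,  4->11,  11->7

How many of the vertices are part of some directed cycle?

4

A vertex is on a directed cycle iff it belongs to a strongly connected component of size ≥ 2 (or has a self-loop).
The vertices on cycles are {2, 3, 5, 11} — 4 in total.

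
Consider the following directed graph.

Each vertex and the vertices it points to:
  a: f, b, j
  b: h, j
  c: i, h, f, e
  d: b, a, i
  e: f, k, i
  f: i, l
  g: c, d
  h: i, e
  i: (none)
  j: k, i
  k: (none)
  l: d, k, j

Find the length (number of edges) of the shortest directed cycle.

4

For each vertex v, BFS finds the shortest path from v back to v.
The shortest such closed walk is d → a → f → l → d, length 4.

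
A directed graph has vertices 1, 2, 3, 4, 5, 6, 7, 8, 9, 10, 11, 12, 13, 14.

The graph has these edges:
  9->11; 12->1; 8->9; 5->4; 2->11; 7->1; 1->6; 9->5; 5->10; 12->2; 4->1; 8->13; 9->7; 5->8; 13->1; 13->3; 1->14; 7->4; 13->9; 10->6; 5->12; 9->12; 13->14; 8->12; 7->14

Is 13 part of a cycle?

Yes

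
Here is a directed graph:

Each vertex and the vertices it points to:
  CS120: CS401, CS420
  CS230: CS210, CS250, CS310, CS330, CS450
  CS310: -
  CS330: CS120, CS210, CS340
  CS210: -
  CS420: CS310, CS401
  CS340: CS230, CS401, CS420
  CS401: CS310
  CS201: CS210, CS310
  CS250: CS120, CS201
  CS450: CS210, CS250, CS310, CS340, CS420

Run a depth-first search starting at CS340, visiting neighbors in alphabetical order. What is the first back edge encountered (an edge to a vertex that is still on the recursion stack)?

CS330->CS340

DFS from CS340 (visiting neighbors in alphabetical order); mark gray on enter, black on exit:
CS340 gray
  CS230 gray
    CS210 gray
    CS210 black
    CS250 gray
      CS120 gray
        CS401 gray
          CS310 gray
          CS310 black
        CS401 black
        CS420 gray
          CS420→CS310: CS310 black — skip
          CS420→CS401: CS401 black — skip
        CS420 black
      CS120 black
      CS201 gray
        CS201→CS210: CS210 black — skip
        CS201→CS310: CS310 black — skip
      CS201 black
    CS250 black
    CS230→CS310: CS310 black — skip
    CS330 gray
      CS330→CS120: CS120 black — skip
      CS330→CS210: CS210 black — skip
      CS330→CS340: CS340 is gray → back edge
First back edge: CS330 → CS340.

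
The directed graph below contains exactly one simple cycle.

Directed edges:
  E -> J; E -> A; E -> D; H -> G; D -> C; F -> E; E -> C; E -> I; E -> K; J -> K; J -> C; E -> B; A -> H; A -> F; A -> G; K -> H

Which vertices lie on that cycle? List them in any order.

DFS with gray/black marking from E:
E gray
  B gray
  B black
  K gray
    H gray
      G gray
      G black
    H black
  K black
  A gray
    A→H: H black — skip
    A→G: G black — skip
    F gray
      F→E: E is gray → back edge
Back edge closes the cycle E → A → F → E; its vertices are {A, E, F}.

A, E, F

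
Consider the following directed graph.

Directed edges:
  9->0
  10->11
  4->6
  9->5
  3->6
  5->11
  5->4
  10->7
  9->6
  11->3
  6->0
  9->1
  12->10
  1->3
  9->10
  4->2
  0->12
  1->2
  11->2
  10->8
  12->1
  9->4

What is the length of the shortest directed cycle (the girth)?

5

For each vertex v, BFS finds the shortest path from v back to v.
The shortest such closed walk is 0 → 12 → 1 → 3 → 6 → 0, length 5.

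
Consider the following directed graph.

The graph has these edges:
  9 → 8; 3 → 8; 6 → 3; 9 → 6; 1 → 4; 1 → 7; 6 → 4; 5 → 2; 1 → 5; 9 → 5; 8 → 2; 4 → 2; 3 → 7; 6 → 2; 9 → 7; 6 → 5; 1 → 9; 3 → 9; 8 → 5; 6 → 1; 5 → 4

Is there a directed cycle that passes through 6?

Yes

6 is on a cycle iff 6 can reach itself via ≥1 edge.
6 → 3 → 9 → 6 — yes.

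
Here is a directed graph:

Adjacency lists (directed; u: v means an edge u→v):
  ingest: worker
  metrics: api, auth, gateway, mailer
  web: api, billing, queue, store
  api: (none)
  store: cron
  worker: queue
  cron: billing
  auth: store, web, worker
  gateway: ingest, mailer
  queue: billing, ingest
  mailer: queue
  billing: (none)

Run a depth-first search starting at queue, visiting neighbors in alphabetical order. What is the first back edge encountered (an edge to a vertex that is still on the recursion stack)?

worker→queue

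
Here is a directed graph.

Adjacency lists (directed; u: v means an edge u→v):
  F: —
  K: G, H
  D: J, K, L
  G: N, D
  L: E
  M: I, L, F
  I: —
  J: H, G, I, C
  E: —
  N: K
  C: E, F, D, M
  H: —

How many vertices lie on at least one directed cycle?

A vertex is on a directed cycle iff it belongs to a strongly connected component of size ≥ 2 (or has a self-loop).
The vertices on cycles are {C, D, G, J, K, N} — 6 in total.

6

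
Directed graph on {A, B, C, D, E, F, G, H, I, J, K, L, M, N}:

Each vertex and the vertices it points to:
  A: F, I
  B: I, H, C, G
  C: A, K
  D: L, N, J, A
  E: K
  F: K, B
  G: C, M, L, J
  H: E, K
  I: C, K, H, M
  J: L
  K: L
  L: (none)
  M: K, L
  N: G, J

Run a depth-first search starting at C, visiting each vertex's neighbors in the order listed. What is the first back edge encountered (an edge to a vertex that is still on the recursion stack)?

I→C

DFS from C (visiting each vertex's neighbors in the order listed); mark gray on enter, black on exit:
C gray
  A gray
    F gray
      K gray
        L gray
        L black
      K black
      B gray
        I gray
          I→C: C is gray → back edge
First back edge: I → C.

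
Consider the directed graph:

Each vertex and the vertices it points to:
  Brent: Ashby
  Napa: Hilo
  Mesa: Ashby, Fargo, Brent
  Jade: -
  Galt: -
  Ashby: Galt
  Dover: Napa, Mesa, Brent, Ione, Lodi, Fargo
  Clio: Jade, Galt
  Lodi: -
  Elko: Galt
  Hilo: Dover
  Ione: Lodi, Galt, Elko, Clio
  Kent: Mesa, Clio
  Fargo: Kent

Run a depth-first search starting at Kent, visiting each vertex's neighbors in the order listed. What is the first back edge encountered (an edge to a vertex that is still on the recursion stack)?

DFS from Kent (visiting each vertex's neighbors in the order listed); mark gray on enter, black on exit:
Kent gray
  Mesa gray
    Ashby gray
      Galt gray
      Galt black
    Ashby black
    Fargo gray
      Fargo→Kent: Kent is gray → back edge
First back edge: Fargo → Kent.

Fargo→Kent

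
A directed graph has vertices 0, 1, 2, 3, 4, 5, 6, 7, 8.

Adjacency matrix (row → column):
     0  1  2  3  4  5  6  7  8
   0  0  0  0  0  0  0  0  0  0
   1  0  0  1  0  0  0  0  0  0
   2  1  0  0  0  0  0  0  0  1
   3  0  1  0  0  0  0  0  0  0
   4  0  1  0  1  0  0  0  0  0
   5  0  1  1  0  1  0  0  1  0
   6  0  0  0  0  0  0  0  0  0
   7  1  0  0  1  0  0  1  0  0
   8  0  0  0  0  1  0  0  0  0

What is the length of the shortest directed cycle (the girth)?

4

For each vertex v, BFS finds the shortest path from v back to v.
The shortest such closed walk is 4 → 1 → 2 → 8 → 4, length 4.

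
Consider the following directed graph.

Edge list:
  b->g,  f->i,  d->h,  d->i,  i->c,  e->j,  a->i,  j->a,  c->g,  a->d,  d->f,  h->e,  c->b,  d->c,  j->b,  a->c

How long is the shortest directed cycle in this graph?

5

For each vertex v, BFS finds the shortest path from v back to v.
The shortest such closed walk is a → d → h → e → j → a, length 5.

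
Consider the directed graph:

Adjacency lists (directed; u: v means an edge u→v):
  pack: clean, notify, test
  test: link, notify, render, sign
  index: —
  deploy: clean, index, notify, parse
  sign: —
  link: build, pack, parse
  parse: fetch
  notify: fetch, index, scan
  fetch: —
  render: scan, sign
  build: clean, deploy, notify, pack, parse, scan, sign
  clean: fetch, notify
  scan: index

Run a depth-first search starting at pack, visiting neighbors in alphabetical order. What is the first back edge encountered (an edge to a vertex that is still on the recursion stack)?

DFS from pack (visiting neighbors in alphabetical order); mark gray on enter, black on exit:
pack gray
  clean gray
    fetch gray
    fetch black
    notify gray
      notify→fetch: fetch black — skip
      index gray
      index black
      scan gray
        scan→index: index black — skip
      scan black
    notify black
  clean black
  pack→notify: notify black — skip
  test gray
    link gray
      build gray
        build→clean: clean black — skip
        deploy gray
          deploy→clean: clean black — skip
          deploy→index: index black — skip
          deploy→notify: notify black — skip
          parse gray
            parse→fetch: fetch black — skip
          parse black
        deploy black
        build→notify: notify black — skip
        build→pack: pack is gray → back edge
First back edge: build → pack.

build→pack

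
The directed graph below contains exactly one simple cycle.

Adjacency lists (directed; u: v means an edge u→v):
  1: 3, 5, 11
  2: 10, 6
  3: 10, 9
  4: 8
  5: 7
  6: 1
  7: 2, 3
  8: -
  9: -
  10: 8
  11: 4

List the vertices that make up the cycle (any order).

1, 2, 5, 6, 7

DFS with gray/black marking from 1:
1 gray
  3 gray
    10 gray
      8 gray
      8 black
    10 black
    9 gray
    9 black
  3 black
  5 gray
    7 gray
      2 gray
        2→10: 10 black — skip
        6 gray
          6→1: 1 is gray → back edge
Back edge closes the cycle 1 → 5 → 7 → 2 → 6 → 1; its vertices are {1, 2, 5, 6, 7}.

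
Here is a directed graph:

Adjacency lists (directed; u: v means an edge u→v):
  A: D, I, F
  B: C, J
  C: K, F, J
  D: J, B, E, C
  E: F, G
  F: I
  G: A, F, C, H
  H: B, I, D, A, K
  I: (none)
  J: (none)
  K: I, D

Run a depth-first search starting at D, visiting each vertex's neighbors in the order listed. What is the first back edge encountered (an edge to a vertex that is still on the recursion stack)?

DFS from D (visiting each vertex's neighbors in the order listed); mark gray on enter, black on exit:
D gray
  J gray
  J black
  B gray
    C gray
      K gray
        I gray
        I black
        K→D: D is gray → back edge
First back edge: K → D.

K→D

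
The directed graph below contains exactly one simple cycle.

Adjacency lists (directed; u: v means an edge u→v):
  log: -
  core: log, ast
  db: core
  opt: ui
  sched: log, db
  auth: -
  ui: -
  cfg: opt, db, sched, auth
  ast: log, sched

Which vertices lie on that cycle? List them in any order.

db, ast, core, sched

DFS with gray/black marking from sched:
sched gray
  log gray
  log black
  db gray
    core gray
      core→log: log black — skip
      ast gray
        ast→log: log black — skip
        ast→sched: sched is gray → back edge
Back edge closes the cycle sched → db → core → ast → sched; its vertices are {db, ast, core, sched}.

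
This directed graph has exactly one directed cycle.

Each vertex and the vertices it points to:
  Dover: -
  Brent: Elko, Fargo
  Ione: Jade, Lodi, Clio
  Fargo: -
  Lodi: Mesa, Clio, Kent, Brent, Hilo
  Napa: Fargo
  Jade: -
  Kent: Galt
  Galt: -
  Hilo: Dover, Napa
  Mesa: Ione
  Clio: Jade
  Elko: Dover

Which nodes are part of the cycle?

Ione, Lodi, Mesa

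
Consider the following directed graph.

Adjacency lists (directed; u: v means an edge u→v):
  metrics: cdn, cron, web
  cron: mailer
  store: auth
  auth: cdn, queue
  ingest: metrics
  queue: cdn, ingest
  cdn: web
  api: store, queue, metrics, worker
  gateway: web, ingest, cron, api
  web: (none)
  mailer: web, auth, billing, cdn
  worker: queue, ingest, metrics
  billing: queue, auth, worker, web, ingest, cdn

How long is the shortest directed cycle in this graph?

5

For each vertex v, BFS finds the shortest path from v back to v.
The shortest such closed walk is cron → mailer → billing → worker → metrics → cron, length 5.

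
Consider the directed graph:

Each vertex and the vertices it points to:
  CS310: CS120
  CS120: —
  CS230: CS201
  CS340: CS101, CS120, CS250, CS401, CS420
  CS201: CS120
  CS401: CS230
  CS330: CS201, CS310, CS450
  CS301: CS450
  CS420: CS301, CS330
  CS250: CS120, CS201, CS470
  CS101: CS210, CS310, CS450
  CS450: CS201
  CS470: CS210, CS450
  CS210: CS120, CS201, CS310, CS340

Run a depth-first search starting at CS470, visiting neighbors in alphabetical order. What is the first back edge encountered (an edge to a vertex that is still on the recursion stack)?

CS101->CS210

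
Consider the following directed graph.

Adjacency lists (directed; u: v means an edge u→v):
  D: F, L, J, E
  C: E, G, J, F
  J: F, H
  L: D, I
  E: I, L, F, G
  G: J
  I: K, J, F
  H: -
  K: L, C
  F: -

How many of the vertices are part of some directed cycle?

A vertex is on a directed cycle iff it belongs to a strongly connected component of size ≥ 2 (or has a self-loop).
The vertices on cycles are {C, D, E, I, K, L} — 6 in total.

6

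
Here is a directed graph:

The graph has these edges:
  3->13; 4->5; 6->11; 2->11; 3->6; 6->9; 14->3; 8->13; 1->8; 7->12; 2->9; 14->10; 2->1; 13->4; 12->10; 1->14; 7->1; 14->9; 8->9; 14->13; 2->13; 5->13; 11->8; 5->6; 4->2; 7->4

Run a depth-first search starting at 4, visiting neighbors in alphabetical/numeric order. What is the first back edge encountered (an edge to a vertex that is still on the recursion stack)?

13→4

DFS from 4 (visiting neighbors in alphabetical/numeric order); mark gray on enter, black on exit:
4 gray
  2 gray
    1 gray
      8 gray
        9 gray
        9 black
        13 gray
          13→4: 4 is gray → back edge
First back edge: 13 → 4.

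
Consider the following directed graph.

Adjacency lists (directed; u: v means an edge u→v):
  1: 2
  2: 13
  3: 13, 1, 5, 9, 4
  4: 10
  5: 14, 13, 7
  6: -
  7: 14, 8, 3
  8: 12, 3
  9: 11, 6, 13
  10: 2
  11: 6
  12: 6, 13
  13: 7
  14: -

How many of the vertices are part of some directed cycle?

11

A vertex is on a directed cycle iff it belongs to a strongly connected component of size ≥ 2 (or has a self-loop).
The vertices on cycles are {1, 2, 3, 4, 5, 7, 8, 9, 10, 12, 13} — 11 in total.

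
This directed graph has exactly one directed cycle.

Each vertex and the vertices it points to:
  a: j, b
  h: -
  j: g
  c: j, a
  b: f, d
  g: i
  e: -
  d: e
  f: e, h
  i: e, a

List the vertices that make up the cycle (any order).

DFS with gray/black marking from a:
a gray
  j gray
    g gray
      i gray
        e gray
        e black
        i→a: a is gray → back edge
Back edge closes the cycle a → j → g → i → a; its vertices are {a, g, i, j}.

a, g, i, j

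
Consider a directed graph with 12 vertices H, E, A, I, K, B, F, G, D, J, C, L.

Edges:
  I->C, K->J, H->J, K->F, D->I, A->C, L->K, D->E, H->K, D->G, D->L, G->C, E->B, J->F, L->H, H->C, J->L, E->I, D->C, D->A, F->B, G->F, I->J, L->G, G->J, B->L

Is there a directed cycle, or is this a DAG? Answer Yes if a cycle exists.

Yes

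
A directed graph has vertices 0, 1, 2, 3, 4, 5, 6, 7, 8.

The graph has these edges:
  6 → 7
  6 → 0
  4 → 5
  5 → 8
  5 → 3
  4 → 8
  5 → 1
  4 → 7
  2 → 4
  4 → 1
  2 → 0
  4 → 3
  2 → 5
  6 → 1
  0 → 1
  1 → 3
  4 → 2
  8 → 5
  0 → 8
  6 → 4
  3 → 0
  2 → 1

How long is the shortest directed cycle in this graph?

For each vertex v, BFS finds the shortest path from v back to v.
The shortest such closed walk is 4 → 2 → 4, length 2.

2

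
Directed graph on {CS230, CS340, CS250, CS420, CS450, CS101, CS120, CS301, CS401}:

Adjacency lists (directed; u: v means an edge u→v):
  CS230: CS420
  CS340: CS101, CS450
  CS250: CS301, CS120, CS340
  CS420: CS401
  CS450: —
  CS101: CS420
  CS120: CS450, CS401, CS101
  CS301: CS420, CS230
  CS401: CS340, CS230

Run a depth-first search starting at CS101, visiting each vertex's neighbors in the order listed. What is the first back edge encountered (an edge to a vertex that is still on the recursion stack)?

CS340→CS101

DFS from CS101 (visiting each vertex's neighbors in the order listed); mark gray on enter, black on exit:
CS101 gray
  CS420 gray
    CS401 gray
      CS340 gray
        CS340→CS101: CS101 is gray → back edge
First back edge: CS340 → CS101.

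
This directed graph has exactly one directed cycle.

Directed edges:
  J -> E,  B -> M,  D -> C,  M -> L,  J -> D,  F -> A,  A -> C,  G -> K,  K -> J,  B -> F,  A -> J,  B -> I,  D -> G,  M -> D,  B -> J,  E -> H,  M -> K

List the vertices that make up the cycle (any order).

D, G, J, K

DFS with gray/black marking from J:
J gray
  E gray
    H gray
    H black
  E black
  D gray
    C gray
    C black
    G gray
      K gray
        K→J: J is gray → back edge
Back edge closes the cycle J → D → G → K → J; its vertices are {D, G, J, K}.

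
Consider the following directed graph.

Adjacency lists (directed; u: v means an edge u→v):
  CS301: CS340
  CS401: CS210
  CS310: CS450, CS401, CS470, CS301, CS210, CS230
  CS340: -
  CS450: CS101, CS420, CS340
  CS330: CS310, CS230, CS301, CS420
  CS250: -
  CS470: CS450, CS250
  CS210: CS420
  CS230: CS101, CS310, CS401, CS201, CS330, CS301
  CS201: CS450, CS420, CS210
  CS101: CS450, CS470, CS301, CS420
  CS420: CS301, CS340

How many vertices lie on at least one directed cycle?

A vertex is on a directed cycle iff it belongs to a strongly connected component of size ≥ 2 (or has a self-loop).
The vertices on cycles are {CS101, CS230, CS310, CS330, CS450, CS470} — 6 in total.

6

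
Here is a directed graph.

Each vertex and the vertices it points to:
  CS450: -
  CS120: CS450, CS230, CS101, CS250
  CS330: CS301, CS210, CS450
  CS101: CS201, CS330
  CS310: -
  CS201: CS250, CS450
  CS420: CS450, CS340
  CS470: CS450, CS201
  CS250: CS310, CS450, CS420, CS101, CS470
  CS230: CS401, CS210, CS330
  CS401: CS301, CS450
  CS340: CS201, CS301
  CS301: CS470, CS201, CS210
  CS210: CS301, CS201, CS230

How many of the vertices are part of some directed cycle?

A vertex is on a directed cycle iff it belongs to a strongly connected component of size ≥ 2 (or has a self-loop).
The vertices on cycles are {CS101, CS201, CS210, CS230, CS250, CS301, CS330, CS340, CS401, CS420, CS470} — 11 in total.

11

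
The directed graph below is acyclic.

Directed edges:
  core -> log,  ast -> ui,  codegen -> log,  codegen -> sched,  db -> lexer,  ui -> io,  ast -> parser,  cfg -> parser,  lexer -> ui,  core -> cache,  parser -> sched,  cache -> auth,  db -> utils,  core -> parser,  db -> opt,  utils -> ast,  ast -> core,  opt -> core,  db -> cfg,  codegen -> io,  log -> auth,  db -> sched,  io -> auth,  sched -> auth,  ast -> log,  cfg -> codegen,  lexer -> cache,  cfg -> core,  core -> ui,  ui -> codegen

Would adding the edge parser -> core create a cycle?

Adding parser→core creates a cycle iff core can already reach parser.
Path from core: core → parser.
So core → … → parser → core is a cycle.

Yes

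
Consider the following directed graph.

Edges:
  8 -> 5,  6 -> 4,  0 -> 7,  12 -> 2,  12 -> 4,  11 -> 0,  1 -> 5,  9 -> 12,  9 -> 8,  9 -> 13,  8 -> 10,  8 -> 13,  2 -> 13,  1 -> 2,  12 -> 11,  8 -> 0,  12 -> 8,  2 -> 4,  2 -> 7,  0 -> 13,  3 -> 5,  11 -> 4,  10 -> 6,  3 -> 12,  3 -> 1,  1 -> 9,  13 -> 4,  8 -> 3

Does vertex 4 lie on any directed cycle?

No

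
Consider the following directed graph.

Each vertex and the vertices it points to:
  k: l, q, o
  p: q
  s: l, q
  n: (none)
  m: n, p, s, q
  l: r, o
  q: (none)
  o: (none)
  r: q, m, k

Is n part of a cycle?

No

n lies on a cycle iff there is a path from n back to itself.
Exploring from n, it never reaches itself; equivalently, its strongly connected component is a singleton.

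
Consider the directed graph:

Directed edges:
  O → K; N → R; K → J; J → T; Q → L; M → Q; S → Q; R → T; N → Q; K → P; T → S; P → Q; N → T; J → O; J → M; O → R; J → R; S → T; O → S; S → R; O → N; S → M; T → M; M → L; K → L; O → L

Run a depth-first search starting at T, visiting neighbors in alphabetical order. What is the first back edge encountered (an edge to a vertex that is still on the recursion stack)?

DFS from T (visiting neighbors in alphabetical order); mark gray on enter, black on exit:
T gray
  M gray
    L gray
    L black
    Q gray
      Q→L: L black — skip
    Q black
  M black
  S gray
    S→M: M black — skip
    S→Q: Q black — skip
    R gray
      R→T: T is gray → back edge
First back edge: R → T.

R→T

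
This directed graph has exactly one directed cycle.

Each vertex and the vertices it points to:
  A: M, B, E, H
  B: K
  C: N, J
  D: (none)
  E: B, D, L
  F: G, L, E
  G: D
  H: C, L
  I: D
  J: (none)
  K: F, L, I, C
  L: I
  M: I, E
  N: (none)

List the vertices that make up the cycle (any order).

B, E, F, K

DFS with gray/black marking from B:
B gray
  K gray
    F gray
      G gray
        D gray
        D black
      G black
      L gray
        I gray
          I→D: D black — skip
        I black
      L black
      E gray
        E→B: B is gray → back edge
Back edge closes the cycle B → K → F → E → B; its vertices are {B, E, F, K}.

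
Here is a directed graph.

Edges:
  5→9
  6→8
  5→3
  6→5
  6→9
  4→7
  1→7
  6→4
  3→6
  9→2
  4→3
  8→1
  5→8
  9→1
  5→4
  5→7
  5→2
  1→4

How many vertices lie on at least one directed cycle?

A vertex is on a directed cycle iff it belongs to a strongly connected component of size ≥ 2 (or has a self-loop).
The vertices on cycles are {1, 3, 4, 5, 6, 8, 9} — 7 in total.

7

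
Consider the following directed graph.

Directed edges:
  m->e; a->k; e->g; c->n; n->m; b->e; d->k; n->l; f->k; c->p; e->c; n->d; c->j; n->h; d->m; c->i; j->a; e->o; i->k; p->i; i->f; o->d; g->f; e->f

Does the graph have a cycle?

DFS with white/gray/black marking, starting from j:
j gray
  a gray
    k gray
    k black
  a black
j black
b gray
  e gray
    f gray
      f→k: k black — skip
    f black
    o gray
      d gray
        m gray
          m→e: e is gray → back edge
Back edge found, so a cycle exists: e → o → d → m → e.

Yes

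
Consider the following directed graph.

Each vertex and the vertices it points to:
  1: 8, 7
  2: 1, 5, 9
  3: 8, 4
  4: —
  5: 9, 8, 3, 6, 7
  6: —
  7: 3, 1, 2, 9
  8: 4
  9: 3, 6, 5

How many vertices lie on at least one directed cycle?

5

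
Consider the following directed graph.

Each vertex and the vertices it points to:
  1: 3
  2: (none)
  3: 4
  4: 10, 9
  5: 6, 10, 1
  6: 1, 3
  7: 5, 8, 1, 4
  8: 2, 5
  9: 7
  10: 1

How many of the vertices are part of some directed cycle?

A vertex is on a directed cycle iff it belongs to a strongly connected component of size ≥ 2 (or has a self-loop).
The vertices on cycles are {1, 3, 4, 5, 6, 7, 8, 9, 10} — 9 in total.

9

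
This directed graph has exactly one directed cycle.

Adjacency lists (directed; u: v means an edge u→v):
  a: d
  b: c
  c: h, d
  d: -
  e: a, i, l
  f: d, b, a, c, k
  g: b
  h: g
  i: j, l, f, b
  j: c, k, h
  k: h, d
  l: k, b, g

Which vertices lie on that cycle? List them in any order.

b, c, g, h

DFS with gray/black marking from g:
g gray
  b gray
    c gray
      h gray
        h→g: g is gray → back edge
Back edge closes the cycle g → b → c → h → g; its vertices are {b, c, g, h}.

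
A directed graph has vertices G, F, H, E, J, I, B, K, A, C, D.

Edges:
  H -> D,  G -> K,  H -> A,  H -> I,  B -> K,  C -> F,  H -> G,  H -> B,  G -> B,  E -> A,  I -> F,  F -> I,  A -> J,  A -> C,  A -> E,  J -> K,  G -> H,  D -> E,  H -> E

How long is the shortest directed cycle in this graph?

For each vertex v, BFS finds the shortest path from v back to v.
The shortest such closed walk is H → G → H, length 2.

2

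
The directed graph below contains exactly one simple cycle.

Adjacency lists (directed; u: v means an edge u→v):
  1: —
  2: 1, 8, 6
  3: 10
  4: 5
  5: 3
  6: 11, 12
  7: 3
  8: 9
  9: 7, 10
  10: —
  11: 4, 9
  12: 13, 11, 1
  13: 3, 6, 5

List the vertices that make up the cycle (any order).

6, 12, 13

DFS with gray/black marking from 6:
6 gray
  11 gray
    4 gray
      5 gray
        3 gray
          10 gray
          10 black
        3 black
      5 black
    4 black
    9 gray
      7 gray
        7→3: 3 black — skip
      7 black
      9→10: 10 black — skip
    9 black
  11 black
  12 gray
    13 gray
      13→3: 3 black — skip
      13→6: 6 is gray → back edge
Back edge closes the cycle 6 → 12 → 13 → 6; its vertices are {6, 12, 13}.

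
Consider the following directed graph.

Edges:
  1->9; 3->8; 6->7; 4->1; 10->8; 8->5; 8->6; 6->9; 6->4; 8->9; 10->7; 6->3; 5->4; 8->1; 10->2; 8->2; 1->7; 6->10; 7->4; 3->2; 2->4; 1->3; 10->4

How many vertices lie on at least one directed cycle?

A vertex is on a directed cycle iff it belongs to a strongly connected component of size ≥ 2 (or has a self-loop).
The vertices on cycles are {1, 2, 3, 4, 5, 6, 7, 8, 10} — 9 in total.

9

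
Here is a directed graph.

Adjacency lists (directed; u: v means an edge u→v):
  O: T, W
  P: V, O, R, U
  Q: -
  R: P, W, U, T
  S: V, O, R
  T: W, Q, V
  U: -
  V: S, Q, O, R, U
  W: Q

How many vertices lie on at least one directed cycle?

A vertex is on a directed cycle iff it belongs to a strongly connected component of size ≥ 2 (or has a self-loop).
The vertices on cycles are {O, P, R, S, T, V} — 6 in total.

6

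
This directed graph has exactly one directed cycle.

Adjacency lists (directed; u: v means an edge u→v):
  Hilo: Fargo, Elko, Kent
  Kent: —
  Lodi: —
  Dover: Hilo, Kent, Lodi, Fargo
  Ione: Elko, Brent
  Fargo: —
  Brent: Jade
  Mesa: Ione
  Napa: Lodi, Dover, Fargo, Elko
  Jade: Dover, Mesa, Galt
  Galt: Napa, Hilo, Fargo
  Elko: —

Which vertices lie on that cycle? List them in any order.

DFS with gray/black marking from Jade:
Jade gray
  Dover gray
    Hilo gray
      Fargo gray
      Fargo black
      Elko gray
      Elko black
      Kent gray
      Kent black
    Hilo black
    Dover→Kent: Kent black — skip
    Lodi gray
    Lodi black
    Dover→Fargo: Fargo black — skip
  Dover black
  Mesa gray
    Ione gray
      Ione→Elko: Elko black — skip
      Brent gray
        Brent→Jade: Jade is gray → back edge
Back edge closes the cycle Jade → Mesa → Ione → Brent → Jade; its vertices are {Ione, Jade, Mesa, Brent}.

Ione, Jade, Mesa, Brent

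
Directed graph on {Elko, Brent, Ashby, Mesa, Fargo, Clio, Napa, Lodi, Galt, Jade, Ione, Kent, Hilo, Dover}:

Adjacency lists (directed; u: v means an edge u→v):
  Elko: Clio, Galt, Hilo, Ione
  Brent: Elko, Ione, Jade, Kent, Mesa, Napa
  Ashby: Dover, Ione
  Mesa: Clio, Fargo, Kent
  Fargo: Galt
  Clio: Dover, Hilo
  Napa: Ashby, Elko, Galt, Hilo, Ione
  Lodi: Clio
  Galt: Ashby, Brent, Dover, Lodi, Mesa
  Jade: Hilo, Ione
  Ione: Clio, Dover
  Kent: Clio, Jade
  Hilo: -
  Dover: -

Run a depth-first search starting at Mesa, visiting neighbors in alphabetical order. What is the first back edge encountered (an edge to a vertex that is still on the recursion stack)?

Elko→Galt

DFS from Mesa (visiting neighbors in alphabetical order); mark gray on enter, black on exit:
Mesa gray
  Clio gray
    Dover gray
    Dover black
    Hilo gray
    Hilo black
  Clio black
  Fargo gray
    Galt gray
      Ashby gray
        Ashby→Dover: Dover black — skip
        Ione gray
          Ione→Clio: Clio black — skip
          Ione→Dover: Dover black — skip
        Ione black
      Ashby black
      Brent gray
        Elko gray
          Elko→Clio: Clio black — skip
          Elko→Galt: Galt is gray → back edge
First back edge: Elko → Galt.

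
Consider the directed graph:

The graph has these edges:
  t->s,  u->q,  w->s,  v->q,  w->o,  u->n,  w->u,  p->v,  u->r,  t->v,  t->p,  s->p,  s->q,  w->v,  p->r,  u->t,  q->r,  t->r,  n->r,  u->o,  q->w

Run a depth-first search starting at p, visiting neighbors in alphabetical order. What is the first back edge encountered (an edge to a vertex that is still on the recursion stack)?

DFS from p (visiting neighbors in alphabetical order); mark gray on enter, black on exit:
p gray
  r gray
  r black
  v gray
    q gray
      q→r: r black — skip
      w gray
        o gray
        o black
        s gray
          s→p: p is gray → back edge
First back edge: s → p.

s->p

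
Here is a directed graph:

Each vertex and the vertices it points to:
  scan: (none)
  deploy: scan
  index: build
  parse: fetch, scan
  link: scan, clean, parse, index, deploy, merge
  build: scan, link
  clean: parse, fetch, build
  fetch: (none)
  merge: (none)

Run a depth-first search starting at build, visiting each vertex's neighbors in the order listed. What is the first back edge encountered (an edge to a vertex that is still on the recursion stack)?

clean->build

DFS from build (visiting each vertex's neighbors in the order listed); mark gray on enter, black on exit:
build gray
  scan gray
  scan black
  link gray
    link→scan: scan black — skip
    clean gray
      parse gray
        fetch gray
        fetch black
        parse→scan: scan black — skip
      parse black
      clean→fetch: fetch black — skip
      clean→build: build is gray → back edge
First back edge: clean → build.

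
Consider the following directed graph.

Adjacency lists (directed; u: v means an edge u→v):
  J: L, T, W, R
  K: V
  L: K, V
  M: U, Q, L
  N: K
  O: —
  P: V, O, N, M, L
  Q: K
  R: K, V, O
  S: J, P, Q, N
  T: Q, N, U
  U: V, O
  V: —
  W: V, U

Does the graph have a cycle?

No

DFS with white/gray/black marking, starting from M:
M gray
  U gray
    V gray
    V black
    O gray
    O black
  U black
  Q gray
    K gray
      K→V: V black — skip
    K black
  Q black
  L gray
    L→K: K black — skip
    L→V: V black — skip
  L black
M black
J gray
  J→L: L black — skip
  T gray
    T→Q: Q black — skip
    N gray
      N→K: K black — skip
    N black
    T→U: U black — skip
  T black
  W gray
    W→V: V black — skip
    W→U: U black — skip
  W black
  R gray
    R→K: K black — skip
    R→V: V black — skip
    R→O: O black — skip
  R black
J black
P gray
  P→V: V black — skip
  P→O: O black — skip
  P→N: N black — skip
  P→M: M black — skip
  P→L: L black — skip
P black
S gray
  S→J: J black — skip
  S→P: P black — skip
  S→Q: Q black — skip
  S→N: N black — skip
S black
Every edge goes to a white or black vertex — no back edge, so the graph is acyclic.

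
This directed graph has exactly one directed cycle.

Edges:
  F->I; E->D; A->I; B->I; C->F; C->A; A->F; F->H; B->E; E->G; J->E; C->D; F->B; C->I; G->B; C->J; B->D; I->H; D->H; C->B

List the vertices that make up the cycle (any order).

B, E, G

DFS with gray/black marking from B:
B gray
  D gray
    H gray
    H black
  D black
  E gray
    G gray
      G→B: B is gray → back edge
Back edge closes the cycle B → E → G → B; its vertices are {B, E, G}.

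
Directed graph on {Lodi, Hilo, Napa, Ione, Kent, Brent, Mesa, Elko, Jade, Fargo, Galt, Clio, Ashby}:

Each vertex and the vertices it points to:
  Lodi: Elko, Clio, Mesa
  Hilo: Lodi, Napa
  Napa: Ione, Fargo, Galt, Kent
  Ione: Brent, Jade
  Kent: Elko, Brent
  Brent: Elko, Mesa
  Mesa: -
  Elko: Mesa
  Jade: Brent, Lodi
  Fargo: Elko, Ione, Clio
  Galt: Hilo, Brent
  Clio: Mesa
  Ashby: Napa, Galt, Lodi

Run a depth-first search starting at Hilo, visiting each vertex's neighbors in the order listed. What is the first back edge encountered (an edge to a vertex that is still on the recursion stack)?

DFS from Hilo (visiting each vertex's neighbors in the order listed); mark gray on enter, black on exit:
Hilo gray
  Lodi gray
    Elko gray
      Mesa gray
      Mesa black
    Elko black
    Clio gray
      Clio→Mesa: Mesa black — skip
    Clio black
    Lodi→Mesa: Mesa black — skip
  Lodi black
  Napa gray
    Ione gray
      Brent gray
        Brent→Elko: Elko black — skip
        Brent→Mesa: Mesa black — skip
      Brent black
      Jade gray
        Jade→Brent: Brent black — skip
        Jade→Lodi: Lodi black — skip
      Jade black
    Ione black
    Fargo gray
      Fargo→Elko: Elko black — skip
      Fargo→Ione: Ione black — skip
      Fargo→Clio: Clio black — skip
    Fargo black
    Galt gray
      Galt→Hilo: Hilo is gray → back edge
First back edge: Galt → Hilo.

Galt->Hilo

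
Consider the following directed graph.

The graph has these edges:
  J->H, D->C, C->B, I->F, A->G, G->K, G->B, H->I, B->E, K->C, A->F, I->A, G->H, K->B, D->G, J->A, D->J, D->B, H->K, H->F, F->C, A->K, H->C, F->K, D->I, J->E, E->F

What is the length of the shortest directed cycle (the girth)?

For each vertex v, BFS finds the shortest path from v back to v.
The shortest such closed walk is I → A → G → H → I, length 4.

4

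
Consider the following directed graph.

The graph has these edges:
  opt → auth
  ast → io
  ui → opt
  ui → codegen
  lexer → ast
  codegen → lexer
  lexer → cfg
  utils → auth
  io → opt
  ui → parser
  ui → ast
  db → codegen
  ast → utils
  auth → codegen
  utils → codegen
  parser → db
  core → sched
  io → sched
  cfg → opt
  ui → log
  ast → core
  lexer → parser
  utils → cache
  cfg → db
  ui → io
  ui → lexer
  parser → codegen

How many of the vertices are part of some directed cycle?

A vertex is on a directed cycle iff it belongs to a strongly connected component of size ≥ 2 (or has a self-loop).
The vertices on cycles are {db, io, ast, cfg, opt, auth, lexer, utils, parser, codegen} — 10 in total.

10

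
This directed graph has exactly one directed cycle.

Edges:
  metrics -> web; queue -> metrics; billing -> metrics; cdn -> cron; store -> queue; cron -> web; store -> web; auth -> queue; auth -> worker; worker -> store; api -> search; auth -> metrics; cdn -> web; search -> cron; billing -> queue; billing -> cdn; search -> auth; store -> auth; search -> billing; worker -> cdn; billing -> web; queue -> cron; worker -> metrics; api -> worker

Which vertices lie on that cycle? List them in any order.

auth, store, worker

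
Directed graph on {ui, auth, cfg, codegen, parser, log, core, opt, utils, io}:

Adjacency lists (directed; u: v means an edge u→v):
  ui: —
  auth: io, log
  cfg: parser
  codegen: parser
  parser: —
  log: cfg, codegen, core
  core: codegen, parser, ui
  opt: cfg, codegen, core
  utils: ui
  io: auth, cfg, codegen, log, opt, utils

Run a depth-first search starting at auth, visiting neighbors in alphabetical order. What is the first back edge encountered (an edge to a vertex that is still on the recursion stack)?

io->auth

DFS from auth (visiting neighbors in alphabetical order); mark gray on enter, black on exit:
auth gray
  io gray
    io→auth: auth is gray → back edge
First back edge: io → auth.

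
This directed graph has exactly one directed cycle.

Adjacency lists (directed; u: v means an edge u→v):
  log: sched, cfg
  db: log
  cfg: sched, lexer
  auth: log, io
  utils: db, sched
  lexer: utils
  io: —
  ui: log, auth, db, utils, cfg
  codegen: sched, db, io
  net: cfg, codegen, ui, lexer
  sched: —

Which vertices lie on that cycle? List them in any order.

db, cfg, log, lexer, utils

DFS with gray/black marking from lexer:
lexer gray
  utils gray
    db gray
      log gray
        sched gray
        sched black
        cfg gray
          cfg→sched: sched black — skip
          cfg→lexer: lexer is gray → back edge
Back edge closes the cycle lexer → utils → db → log → cfg → lexer; its vertices are {db, cfg, log, lexer, utils}.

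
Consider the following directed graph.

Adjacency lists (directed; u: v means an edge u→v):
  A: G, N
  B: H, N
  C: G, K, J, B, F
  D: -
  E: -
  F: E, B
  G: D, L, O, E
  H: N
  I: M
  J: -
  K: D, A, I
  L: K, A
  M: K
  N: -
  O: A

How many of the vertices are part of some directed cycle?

A vertex is on a directed cycle iff it belongs to a strongly connected component of size ≥ 2 (or has a self-loop).
The vertices on cycles are {A, G, I, K, L, M, O} — 7 in total.

7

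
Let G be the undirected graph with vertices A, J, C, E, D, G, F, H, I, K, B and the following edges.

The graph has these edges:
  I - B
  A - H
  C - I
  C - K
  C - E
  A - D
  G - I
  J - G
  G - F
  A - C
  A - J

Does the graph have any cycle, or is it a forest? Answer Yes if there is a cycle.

Yes

DFS, tracking each vertex's parent; an edge to a visited non-parent vertex closes a cycle.
Start from D:
visit D (parent –)
  visit A (parent D)
    visit C (parent A)
      visit K (parent C)
        K–C: parent, skip
      visit I (parent C)
        visit G (parent I)
          visit F (parent G)
            F–G: parent, skip
          G–I: parent, skip
          visit J (parent G)
            J–G: parent, skip
            J–A: A visited and ≠ parent → cycle
Cycle: A – C – I – G – J – A.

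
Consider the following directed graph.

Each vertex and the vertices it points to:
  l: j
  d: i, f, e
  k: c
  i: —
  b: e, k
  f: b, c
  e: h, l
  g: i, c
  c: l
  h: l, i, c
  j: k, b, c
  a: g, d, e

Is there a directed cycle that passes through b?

b is on a cycle iff b can reach itself via ≥1 edge.
b → e → l → j → b — yes.

Yes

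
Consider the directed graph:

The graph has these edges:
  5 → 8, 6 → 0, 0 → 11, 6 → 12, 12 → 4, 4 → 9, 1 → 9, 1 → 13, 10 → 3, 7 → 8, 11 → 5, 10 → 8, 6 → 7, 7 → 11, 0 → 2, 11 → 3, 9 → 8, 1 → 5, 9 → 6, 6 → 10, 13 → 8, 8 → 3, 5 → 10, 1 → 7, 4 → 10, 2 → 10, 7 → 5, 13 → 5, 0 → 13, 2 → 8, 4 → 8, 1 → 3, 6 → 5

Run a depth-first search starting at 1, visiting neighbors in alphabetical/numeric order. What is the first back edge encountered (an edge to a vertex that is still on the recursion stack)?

DFS from 1 (visiting neighbors in alphabetical/numeric order); mark gray on enter, black on exit:
1 gray
  3 gray
  3 black
  5 gray
    8 gray
      8→3: 3 black — skip
    8 black
    10 gray
      10→3: 3 black — skip
      10→8: 8 black — skip
    10 black
  5 black
  7 gray
    7→5: 5 black — skip
    7→8: 8 black — skip
    11 gray
      11→3: 3 black — skip
      11→5: 5 black — skip
    11 black
  7 black
  9 gray
    6 gray
      0 gray
        2 gray
          2→8: 8 black — skip
          2→10: 10 black — skip
        2 black
        0→11: 11 black — skip
        13 gray
          13→5: 5 black — skip
          13→8: 8 black — skip
        13 black
      0 black
      6→5: 5 black — skip
      6→7: 7 black — skip
      6→10: 10 black — skip
      12 gray
        4 gray
          4→8: 8 black — skip
          4→9: 9 is gray → back edge
First back edge: 4 → 9.

4→9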